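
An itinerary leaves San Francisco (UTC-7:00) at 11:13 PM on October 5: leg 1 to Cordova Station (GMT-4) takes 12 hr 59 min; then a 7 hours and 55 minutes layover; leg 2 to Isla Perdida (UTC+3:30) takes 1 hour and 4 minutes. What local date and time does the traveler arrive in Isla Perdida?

Convert departure to UTC: 11:13 PM + 7:00 = 6:13 AM UTC on Oct 6.
Add 12 hours and 59 minutes leg 1 → 7:12 PM UTC.
Add 7 hours and 55 minutes layover in Cordova Station → 3:07 AM UTC (Oct 7).
Add 1 hour and 4 minutes leg 2 → 4:11 AM UTC.
Isla Perdida is UTC+3:30, so local arrival = 4:11 AM + 3:30 = 7:41 AM on Oct 7.

7:41 AM on October 7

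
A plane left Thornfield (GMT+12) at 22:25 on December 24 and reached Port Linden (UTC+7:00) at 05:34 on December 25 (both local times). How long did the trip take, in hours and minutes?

Port Linden is 5:00 behind Thornfield.
Clock-face elapsed time (ignoring zones) is 7 hours 9 minutes.
Actual elapsed = 7 hours 9 minutes + 5:00 = 12 hours 9 minutes.

12 hours 9 minutes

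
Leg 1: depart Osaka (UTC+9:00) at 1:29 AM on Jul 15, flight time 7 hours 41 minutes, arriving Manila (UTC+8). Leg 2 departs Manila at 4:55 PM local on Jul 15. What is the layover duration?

8 hours 45 minutes

Convert departure to UTC: 1:29 AM − 9:00 = 4:29 PM UTC on Jul 14.
Add 7 hours and 41 minutes flight time → 12:10 AM UTC (Jul 15).
Manila is UTC+8:00, so local arrival = 12:10 AM + 8:00 = 8:10 AM on Jul 15.
Layover = 4:55 PM − 8:10 AM = 8 hours 45 minutes.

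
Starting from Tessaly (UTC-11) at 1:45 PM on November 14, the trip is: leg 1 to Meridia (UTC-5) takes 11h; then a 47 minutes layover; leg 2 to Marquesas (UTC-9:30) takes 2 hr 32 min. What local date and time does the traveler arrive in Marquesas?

Convert departure to UTC: 1:45 PM + 11:00 = 12:45 AM UTC on Nov 15.
Add 11 hours leg 1 → 11:45 AM UTC.
Add 47 minutes layover in Meridia → 12:32 PM UTC.
Add 2 hours 32 minutes leg 2 → 3:04 PM UTC.
Marquesas is UTC−9:30, so local arrival = 3:04 PM − 9:30 = 5:34 AM on Nov 15.

5:34 AM on November 15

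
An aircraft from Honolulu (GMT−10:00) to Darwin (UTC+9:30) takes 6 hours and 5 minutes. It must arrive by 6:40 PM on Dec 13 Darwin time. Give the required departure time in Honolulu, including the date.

Target arrival in UTC: 6:40 PM − 9:30 = 9:10 AM on Dec 13.
Subtract 6 hours 5 minutes → departure 3:05 AM UTC on Dec 13.
Honolulu is UTC−10:00: 3:05 AM − 10:00 = 5:05 PM on Dec 12.

5:05 PM on Dec 12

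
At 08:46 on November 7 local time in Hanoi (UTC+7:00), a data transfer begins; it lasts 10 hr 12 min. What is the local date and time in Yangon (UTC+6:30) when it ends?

Convert start to UTC: 08:46 − 7:00 = 01:46 UTC on Nov 7.
Add 10 hours and 12 minutes duration → 11:58 UTC.
Yangon is UTC+6:30, so local end time = 11:58 + 6:30 = 18:28 on Nov 7.

18:28 on November 7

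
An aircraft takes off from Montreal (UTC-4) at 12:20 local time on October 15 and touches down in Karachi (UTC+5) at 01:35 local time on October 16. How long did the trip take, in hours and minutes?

Departure in UTC: 12:20 + 4:00 = 16:20 on Oct 15.
Arrival in UTC: 01:35 − 5:00 = 20:35 on Oct 15.
Elapsed = 20:35 − 16:20 = 4 hours 15 minutes.

4 hours 15 minutes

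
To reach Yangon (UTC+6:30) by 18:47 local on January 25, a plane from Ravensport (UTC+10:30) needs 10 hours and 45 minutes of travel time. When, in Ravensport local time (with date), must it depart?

Target arrival in UTC: 18:47 − 6:30 = 12:17 on Jan 25.
Subtract 10 hours and 45 minutes → departure 01:32 UTC on Jan 25.
Ravensport is UTC+10:30: 01:32 + 10:30 = 12:02 on Jan 25.

12:02 on January 25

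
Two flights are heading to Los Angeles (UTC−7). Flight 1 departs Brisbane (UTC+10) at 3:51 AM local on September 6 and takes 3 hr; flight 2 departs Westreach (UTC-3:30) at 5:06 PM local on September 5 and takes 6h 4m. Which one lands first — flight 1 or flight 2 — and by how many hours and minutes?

the first, by 5 hours 49 minutes

Flight 1 in UTC: 3:51 AM − 10:00 = 5:51 PM on Sep 5.
+3 hours → arrive 8:51 PM UTC on Sep 5.
Flight 2 in UTC: 5:06 PM + 3:30 = 8:36 PM on Sep 5.
+6 hours 4 minutes → arrive 2:40 AM UTC on Sep 6.
Flight 1 lands earlier by 5 hours 49 minutes.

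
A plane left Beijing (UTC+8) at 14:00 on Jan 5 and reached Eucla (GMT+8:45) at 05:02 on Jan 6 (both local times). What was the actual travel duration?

14 hours 17 minutes

Departure in UTC: 14:00 − 8:00 = 06:00 on Jan 5.
Arrival in UTC: 05:02 − 8:45 = 20:17 on Jan 5.
Elapsed = 20:17 − 06:00 = 14 hours 17 minutes.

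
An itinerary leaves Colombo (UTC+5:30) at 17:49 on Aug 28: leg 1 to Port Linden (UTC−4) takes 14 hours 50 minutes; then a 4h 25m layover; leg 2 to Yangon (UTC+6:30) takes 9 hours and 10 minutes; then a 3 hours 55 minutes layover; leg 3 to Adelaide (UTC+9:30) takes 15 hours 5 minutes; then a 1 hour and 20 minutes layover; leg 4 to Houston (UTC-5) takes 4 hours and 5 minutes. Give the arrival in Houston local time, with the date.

12:09 on August 30

Convert departure to UTC: 17:49 − 5:30 = 12:19 UTC on Aug 28.
Add 14 hours and 50 minutes leg 1 → 03:09 UTC (Aug 29).
Add 4 hours and 25 minutes layover in Port Linden → 07:34 UTC.
Add 9 hours 10 minutes leg 2 → 16:44 UTC.
Add 3 hours and 55 minutes layover in Yangon → 20:39 UTC.
Add 15 hours and 5 minutes leg 3 → 11:44 UTC (Aug 30).
Add 1 hour 20 minutes layover in Adelaide → 13:04 UTC.
Add 4 hours and 5 minutes leg 4 → 17:09 UTC.
Houston is UTC−5:00, so local arrival = 17:09 − 5:00 = 12:09 on Aug 30.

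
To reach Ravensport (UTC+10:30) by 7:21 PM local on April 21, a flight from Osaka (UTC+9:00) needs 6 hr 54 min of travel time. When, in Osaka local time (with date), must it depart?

Target arrival in UTC: 7:21 PM − 10:30 = 8:51 AM on Apr 21.
Subtract 6 hours 54 minutes → departure 1:57 AM UTC on Apr 21.
Osaka is UTC+9:00: 1:57 AM + 9:00 = 10:57 AM on Apr 21.

10:57 AM on Apr 21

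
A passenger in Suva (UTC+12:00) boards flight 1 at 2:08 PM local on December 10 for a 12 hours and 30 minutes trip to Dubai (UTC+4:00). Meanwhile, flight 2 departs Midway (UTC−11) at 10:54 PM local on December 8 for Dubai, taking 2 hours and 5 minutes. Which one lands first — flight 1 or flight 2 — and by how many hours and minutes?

the second, by 26 hours 39 minutes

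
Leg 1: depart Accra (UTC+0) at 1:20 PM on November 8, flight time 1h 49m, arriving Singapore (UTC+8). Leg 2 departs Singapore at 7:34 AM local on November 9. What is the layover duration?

8 hours 25 minutes

Accra is at UTC+0, so departure is already 1:20 PM UTC on Nov 8.
Add 1 hour 49 minutes flight time → 3:09 PM UTC.
Singapore is UTC+8:00, so local arrival = 3:09 PM + 8:00 = 11:09 PM on Nov 8.
Layover = 7:34 AM − 11:09 PM (+1 day) = 8 hours 25 minutes.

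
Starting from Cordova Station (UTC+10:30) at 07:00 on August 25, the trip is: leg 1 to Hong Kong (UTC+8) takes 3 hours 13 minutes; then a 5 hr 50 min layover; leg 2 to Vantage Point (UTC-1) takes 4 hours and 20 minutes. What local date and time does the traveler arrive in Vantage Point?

08:53 on August 25

Convert departure to UTC: 07:00 − 10:30 = 20:30 UTC on Aug 24.
Add 3 hours and 13 minutes leg 1 → 23:43 UTC.
Add 5 hours and 50 minutes layover in Hong Kong → 05:33 UTC (Aug 25).
Add 4 hours 20 minutes leg 2 → 09:53 UTC.
Vantage Point is UTC−1:00, so local arrival = 09:53 − 1:00 = 08:53 on Aug 25.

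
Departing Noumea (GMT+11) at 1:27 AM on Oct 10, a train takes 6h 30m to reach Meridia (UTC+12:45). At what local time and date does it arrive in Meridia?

9:42 AM on October 10

Meridia is 1:45 ahead of Noumea.
After 6 hours and 30 minutes it is 7:57 AM in Noumea.
Shift by the zone difference: 7:57 AM + 1:45 = 9:42 AM on Oct 10 in Meridia.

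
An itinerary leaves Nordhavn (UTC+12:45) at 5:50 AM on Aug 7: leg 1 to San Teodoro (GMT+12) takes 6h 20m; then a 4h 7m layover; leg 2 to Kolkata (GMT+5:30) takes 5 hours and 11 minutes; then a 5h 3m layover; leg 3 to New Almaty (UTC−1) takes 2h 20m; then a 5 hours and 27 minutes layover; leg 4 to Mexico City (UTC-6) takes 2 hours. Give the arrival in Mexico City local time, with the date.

5:33 PM on Aug 7

Convert departure to UTC: 5:50 AM − 12:45 = 5:05 PM UTC on Aug 6.
Add 6 hours 20 minutes leg 1 → 11:25 PM UTC.
Add 4 hours and 7 minutes layover in San Teodoro → 3:32 AM UTC (Aug 7).
Add 5 hours 11 minutes leg 2 → 8:43 AM UTC.
Add 5 hours 3 minutes layover in Kolkata → 1:46 PM UTC.
Add 2 hours 20 minutes leg 3 → 4:06 PM UTC.
Add 5 hours and 27 minutes layover in New Almaty → 9:33 PM UTC.
Add 2 hours leg 4 → 11:33 PM UTC.
Mexico City is UTC−6:00, so local arrival = 11:33 PM − 6:00 = 5:33 PM on Aug 7.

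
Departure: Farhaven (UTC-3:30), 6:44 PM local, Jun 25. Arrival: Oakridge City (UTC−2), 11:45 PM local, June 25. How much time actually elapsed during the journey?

3 hours 31 minutes

Departure in UTC: 6:44 PM + 3:30 = 10:14 PM on Jun 25.
Arrival in UTC: 11:45 PM + 2:00 = 1:45 AM on Jun 26.
Elapsed = 1:45 AM − 10:14 PM (+1 day) = 3 hours 31 minutes.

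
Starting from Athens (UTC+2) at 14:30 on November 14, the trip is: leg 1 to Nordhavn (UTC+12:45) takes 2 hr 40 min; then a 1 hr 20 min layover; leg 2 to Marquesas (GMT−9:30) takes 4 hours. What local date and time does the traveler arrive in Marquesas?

Convert departure to UTC: 14:30 − 2:00 = 12:30 UTC on Nov 14.
Add 2 hours 40 minutes leg 1 → 15:10 UTC.
Add 1 hour and 20 minutes layover in Nordhavn → 16:30 UTC.
Add 4 hours leg 2 → 20:30 UTC.
Marquesas is UTC−9:30, so local arrival = 20:30 − 9:30 = 11:00 on Nov 14.

11:00 on Nov 14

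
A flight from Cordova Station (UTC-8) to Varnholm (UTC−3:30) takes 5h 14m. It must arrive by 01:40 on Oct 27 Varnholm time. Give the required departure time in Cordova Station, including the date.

Target arrival in UTC: 01:40 + 3:30 = 05:10 on Oct 27.
Subtract 5 hours and 14 minutes → departure 23:56 UTC on Oct 26.
Cordova Station is UTC−8:00: 23:56 − 8:00 = 15:56 on Oct 26.

15:56 on Oct 26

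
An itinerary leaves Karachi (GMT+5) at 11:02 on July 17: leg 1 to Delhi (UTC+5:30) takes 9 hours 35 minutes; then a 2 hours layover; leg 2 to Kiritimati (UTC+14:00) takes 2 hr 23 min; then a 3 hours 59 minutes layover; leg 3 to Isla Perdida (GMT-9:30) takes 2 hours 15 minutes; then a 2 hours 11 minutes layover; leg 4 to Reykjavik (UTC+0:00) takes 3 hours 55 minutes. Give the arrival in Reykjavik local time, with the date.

Convert departure to UTC: 11:02 − 5:00 = 06:02 UTC on Jul 17.
Add 9 hours and 35 minutes leg 1 → 15:37 UTC.
Add 2 hours layover in Delhi → 17:37 UTC.
Add 2 hours 23 minutes leg 2 → 20:00 UTC.
Add 3 hours and 59 minutes layover in Kiritimati → 23:59 UTC.
Add 2 hours and 15 minutes leg 3 → 02:14 UTC (Jul 18).
Add 2 hours 11 minutes layover in Isla Perdida → 04:25 UTC.
Add 3 hours 55 minutes leg 4 → 08:20 UTC.
Reykjavik is UTC+0, so local arrival is the same: 08:20 on Jul 18.

08:20 on July 18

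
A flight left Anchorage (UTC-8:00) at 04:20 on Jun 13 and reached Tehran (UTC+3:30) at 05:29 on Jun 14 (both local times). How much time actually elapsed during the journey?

13 hours 39 minutes

Departure in UTC: 04:20 + 8:00 = 12:20 on Jun 13.
Arrival in UTC: 05:29 − 3:30 = 01:59 on Jun 14.
Elapsed = 01:59 − 12:20 (+1 day) = 13 hours 39 minutes.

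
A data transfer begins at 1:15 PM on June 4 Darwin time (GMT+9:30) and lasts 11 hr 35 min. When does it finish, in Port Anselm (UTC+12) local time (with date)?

Convert start to UTC: 1:15 PM − 9:30 = 3:45 AM UTC on Jun 4.
Add 11 hours 35 minutes duration → 3:20 PM UTC.
Port Anselm is UTC+12:00, so local end time = 3:20 PM + 12:00 = 3:20 AM on Jun 5.

3:20 AM on June 5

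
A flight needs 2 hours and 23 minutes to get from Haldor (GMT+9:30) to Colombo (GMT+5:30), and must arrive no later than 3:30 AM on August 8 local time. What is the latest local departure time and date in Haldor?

5:07 AM on Aug 8

Target arrival in UTC: 3:30 AM − 5:30 = 10:00 PM on Aug 7.
Subtract 2 hours 23 minutes → departure 7:37 PM UTC on Aug 7.
Haldor is UTC+9:30: 7:37 PM + 9:30 = 5:07 AM on Aug 8.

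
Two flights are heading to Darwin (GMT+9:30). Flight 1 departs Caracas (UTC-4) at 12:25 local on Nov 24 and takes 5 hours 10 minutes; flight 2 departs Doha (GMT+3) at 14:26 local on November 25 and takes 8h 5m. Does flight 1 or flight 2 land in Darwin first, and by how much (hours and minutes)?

Flight 1 in UTC: 12:25 + 4:00 = 16:25 on Nov 24.
+5 hours 10 minutes → arrive 21:35 UTC on Nov 24.
Flight 2 in UTC: 14:26 − 3:00 = 11:26 on Nov 25.
+8 hours 5 minutes → arrive 19:31 UTC on Nov 25.
Flight 1 lands earlier by 21 hours 56 minutes.

the first, by 21 hours 56 minutes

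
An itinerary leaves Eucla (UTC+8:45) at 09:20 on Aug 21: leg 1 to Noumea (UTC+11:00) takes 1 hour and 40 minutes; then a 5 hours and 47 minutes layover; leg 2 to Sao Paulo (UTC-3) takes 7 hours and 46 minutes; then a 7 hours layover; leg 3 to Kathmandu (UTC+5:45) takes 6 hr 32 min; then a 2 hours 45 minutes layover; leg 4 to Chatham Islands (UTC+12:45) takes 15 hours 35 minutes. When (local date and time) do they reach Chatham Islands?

Convert departure to UTC: 09:20 − 8:45 = 00:35 UTC on Aug 21.
Add 1 hour and 40 minutes leg 1 → 02:15 UTC.
Add 5 hours 47 minutes layover in Noumea → 08:02 UTC.
Add 7 hours 46 minutes leg 2 → 15:48 UTC.
Add 7 hours layover in Sao Paulo → 22:48 UTC.
Add 6 hours and 32 minutes leg 3 → 05:20 UTC (Aug 22).
Add 2 hours and 45 minutes layover in Kathmandu → 08:05 UTC.
Add 15 hours and 35 minutes leg 4 → 23:40 UTC.
Chatham Islands is UTC+12:45, so local arrival = 23:40 + 12:45 = 12:25 on Aug 23.

12:25 on August 23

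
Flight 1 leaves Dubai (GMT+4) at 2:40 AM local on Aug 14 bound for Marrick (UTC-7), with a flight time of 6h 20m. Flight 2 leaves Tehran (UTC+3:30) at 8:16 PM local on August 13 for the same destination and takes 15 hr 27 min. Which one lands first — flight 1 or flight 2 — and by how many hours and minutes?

Flight 1 in UTC: 2:40 AM − 4:00 = 10:40 PM on Aug 13.
+6 hours and 20 minutes → arrive 5:00 AM UTC on Aug 14.
Flight 2 in UTC: 8:16 PM − 3:30 = 4:46 PM on Aug 13.
+15 hours and 27 minutes → arrive 8:13 AM UTC on Aug 14.
Flight 1 lands earlier by 3 hours 13 minutes.

the first, by 3 hours 13 minutes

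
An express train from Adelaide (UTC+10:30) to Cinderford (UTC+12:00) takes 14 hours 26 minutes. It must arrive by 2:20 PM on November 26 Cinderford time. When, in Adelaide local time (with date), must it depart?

10:24 PM on Nov 25

Target arrival in UTC: 2:20 PM − 12:00 = 2:20 AM on Nov 26.
Subtract 14 hours and 26 minutes → departure 11:54 AM UTC on Nov 25.
Adelaide is UTC+10:30: 11:54 AM + 10:30 = 10:24 PM on Nov 25.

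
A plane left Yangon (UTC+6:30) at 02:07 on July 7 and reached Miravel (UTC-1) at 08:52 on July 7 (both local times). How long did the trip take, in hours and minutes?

Miravel is 7:30 behind Yangon.
Clock-face elapsed time (ignoring zones) is 6 hours 45 minutes.
Actual elapsed = 6 hours 45 minutes + 7:30 = 14 hours 15 minutes.

14 hours 15 minutes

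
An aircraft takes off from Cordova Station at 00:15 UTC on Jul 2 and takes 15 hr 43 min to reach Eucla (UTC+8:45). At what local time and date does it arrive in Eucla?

00:43 on July 3

Departure is given in UTC: 00:15 on Jul 2.
Add 15 hours and 43 minutes → 15:58 UTC.
Eucla is UTC+8:45: 15:58 + 8:45 = 00:43 on Jul 3.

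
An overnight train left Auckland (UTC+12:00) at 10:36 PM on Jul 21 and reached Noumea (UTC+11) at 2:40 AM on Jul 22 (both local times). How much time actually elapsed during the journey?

5 hours 4 minutes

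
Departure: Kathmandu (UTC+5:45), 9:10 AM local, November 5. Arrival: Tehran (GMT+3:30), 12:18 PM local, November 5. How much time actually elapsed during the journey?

5 hours 23 minutes

Tehran is 2:15 behind Kathmandu.
Clock-face elapsed time (ignoring zones) is 3 hours 8 minutes.
Actual elapsed = 3 hours 8 minutes + 2:15 = 5 hours 23 minutes.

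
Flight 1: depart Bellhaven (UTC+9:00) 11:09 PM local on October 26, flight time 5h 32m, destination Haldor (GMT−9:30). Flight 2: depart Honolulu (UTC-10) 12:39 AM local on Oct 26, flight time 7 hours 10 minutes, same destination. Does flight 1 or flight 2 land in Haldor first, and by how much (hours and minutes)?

Flight 1 in UTC: 11:09 PM − 9:00 = 2:09 PM on Oct 26.
+5 hours 32 minutes → arrive 7:41 PM UTC on Oct 26.
Flight 2 in UTC: 12:39 AM + 10:00 = 10:39 AM on Oct 26.
+7 hours 10 minutes → arrive 5:49 PM UTC on Oct 26.
Flight 2 lands earlier by 1 hour 52 minutes.

the second, by 1 hour 52 minutes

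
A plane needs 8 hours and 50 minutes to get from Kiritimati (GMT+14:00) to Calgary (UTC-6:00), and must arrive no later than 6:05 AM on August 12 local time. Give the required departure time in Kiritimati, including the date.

Target arrival in UTC: 6:05 AM + 6:00 = 12:05 PM on Aug 12.
Subtract 8 hours 50 minutes → departure 3:15 AM UTC on Aug 12.
Kiritimati is UTC+14:00: 3:15 AM + 14:00 = 5:15 PM on Aug 12.

5:15 PM on August 12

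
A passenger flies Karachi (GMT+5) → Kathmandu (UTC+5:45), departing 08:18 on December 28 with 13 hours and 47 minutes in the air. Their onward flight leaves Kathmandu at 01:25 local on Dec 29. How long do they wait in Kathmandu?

2 hours 35 minutes

Convert departure to UTC: 08:18 − 5:00 = 03:18 UTC on Dec 28.
Add 13 hours and 47 minutes flight time → 17:05 UTC.
Kathmandu is UTC+5:45, so local arrival = 17:05 + 5:45 = 22:50 on Dec 28.
Layover = 01:25 − 22:50 (+1 day) = 2 hours 35 minutes.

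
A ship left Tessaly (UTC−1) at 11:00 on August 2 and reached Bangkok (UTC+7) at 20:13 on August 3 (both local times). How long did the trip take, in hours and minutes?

25 hours 13 minutes

Departure in UTC: 11:00 + 1:00 = 12:00 on Aug 2.
Arrival in UTC: 20:13 − 7:00 = 13:13 on Aug 3.
Elapsed = 13:13 − 12:00 (+1 day) = 25 hours 13 minutes.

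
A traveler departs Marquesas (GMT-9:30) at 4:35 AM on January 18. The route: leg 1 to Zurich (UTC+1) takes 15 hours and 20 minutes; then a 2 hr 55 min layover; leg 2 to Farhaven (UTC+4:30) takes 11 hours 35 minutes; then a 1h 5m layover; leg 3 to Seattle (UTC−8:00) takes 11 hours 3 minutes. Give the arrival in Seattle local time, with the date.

12:03 AM on Jan 20

Convert departure to UTC: 4:35 AM + 9:30 = 2:05 PM UTC on Jan 18.
Add 15 hours and 20 minutes leg 1 → 5:25 AM UTC (Jan 19).
Add 2 hours 55 minutes layover in Zurich → 8:20 AM UTC.
Add 11 hours 35 minutes leg 2 → 7:55 PM UTC.
Add 1 hour 5 minutes layover in Farhaven → 9:00 PM UTC.
Add 11 hours 3 minutes leg 3 → 8:03 AM UTC (Jan 20).
Seattle is UTC−8:00, so local arrival = 8:03 AM − 8:00 = 12:03 AM on Jan 20.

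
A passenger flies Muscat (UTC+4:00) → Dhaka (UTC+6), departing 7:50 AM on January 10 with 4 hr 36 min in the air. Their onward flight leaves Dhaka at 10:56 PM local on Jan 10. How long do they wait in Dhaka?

8 hours 30 minutes

Convert departure to UTC: 7:50 AM − 4:00 = 3:50 AM UTC on Jan 10.
Add 4 hours 36 minutes flight time → 8:26 AM UTC.
Dhaka is UTC+6:00, so local arrival = 8:26 AM + 6:00 = 2:26 PM on Jan 10.
Layover = 10:56 PM − 2:26 PM = 8 hours 30 minutes.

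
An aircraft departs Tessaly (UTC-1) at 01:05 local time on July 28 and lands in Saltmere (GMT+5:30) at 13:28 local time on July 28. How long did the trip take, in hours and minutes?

5 hours 53 minutes

Saltmere is 6:30 ahead of Tessaly.
Clock-face elapsed time (ignoring zones) is 12 hours 23 minutes.
Actual elapsed = 12 hours 23 minutes − 6:30 = 5 hours 53 minutes.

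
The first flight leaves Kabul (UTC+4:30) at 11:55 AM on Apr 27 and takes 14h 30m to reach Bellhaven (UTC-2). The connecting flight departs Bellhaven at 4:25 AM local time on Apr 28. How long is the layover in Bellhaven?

8 hours 30 minutes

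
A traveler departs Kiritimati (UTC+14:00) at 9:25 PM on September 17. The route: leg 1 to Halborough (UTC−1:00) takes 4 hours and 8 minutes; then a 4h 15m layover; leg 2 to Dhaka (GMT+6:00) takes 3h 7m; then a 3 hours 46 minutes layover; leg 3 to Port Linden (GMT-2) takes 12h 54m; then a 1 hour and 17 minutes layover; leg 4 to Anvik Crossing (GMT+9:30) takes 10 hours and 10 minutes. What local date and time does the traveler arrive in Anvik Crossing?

8:32 AM on Sep 19

Convert departure to UTC: 9:25 PM − 14:00 = 7:25 AM UTC on Sep 17.
Add 4 hours and 8 minutes leg 1 → 11:33 AM UTC.
Add 4 hours 15 minutes layover in Halborough → 3:48 PM UTC.
Add 3 hours 7 minutes leg 2 → 6:55 PM UTC.
Add 3 hours 46 minutes layover in Dhaka → 10:41 PM UTC.
Add 12 hours and 54 minutes leg 3 → 11:35 AM UTC (Sep 18).
Add 1 hour and 17 minutes layover in Port Linden → 12:52 PM UTC.
Add 10 hours and 10 minutes leg 4 → 11:02 PM UTC.
Anvik Crossing is UTC+9:30, so local arrival = 11:02 PM + 9:30 = 8:32 AM on Sep 19.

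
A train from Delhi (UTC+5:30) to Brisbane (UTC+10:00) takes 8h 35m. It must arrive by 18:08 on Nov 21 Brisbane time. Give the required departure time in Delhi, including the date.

05:03 on November 21

Target arrival in UTC: 18:08 − 10:00 = 08:08 on Nov 21.
Subtract 8 hours and 35 minutes → departure 23:33 UTC on Nov 20.
Delhi is UTC+5:30: 23:33 + 5:30 = 05:03 on Nov 21.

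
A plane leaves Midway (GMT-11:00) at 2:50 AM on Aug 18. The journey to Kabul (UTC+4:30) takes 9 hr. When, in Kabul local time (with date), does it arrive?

Convert departure to UTC: 2:50 AM + 11:00 = 1:50 PM UTC on Aug 18.
Add 9 hours travel time → 10:50 PM UTC.
Kabul is UTC+4:30, so local arrival = 10:50 PM + 4:30 = 3:20 AM on Aug 19.

3:20 AM on August 19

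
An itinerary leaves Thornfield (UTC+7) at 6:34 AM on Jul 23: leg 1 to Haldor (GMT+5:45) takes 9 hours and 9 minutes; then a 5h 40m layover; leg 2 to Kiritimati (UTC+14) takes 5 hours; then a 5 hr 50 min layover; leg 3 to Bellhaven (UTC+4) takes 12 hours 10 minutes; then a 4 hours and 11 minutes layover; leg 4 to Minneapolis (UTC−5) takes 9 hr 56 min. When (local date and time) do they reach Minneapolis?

10:30 PM on July 24

Convert departure to UTC: 6:34 AM − 7:00 = 11:34 PM UTC on Jul 22.
Add 9 hours 9 minutes leg 1 → 8:43 AM UTC (Jul 23).
Add 5 hours 40 minutes layover in Haldor → 2:23 PM UTC.
Add 5 hours leg 2 → 7:23 PM UTC.
Add 5 hours 50 minutes layover in Kiritimati → 1:13 AM UTC (Jul 24).
Add 12 hours and 10 minutes leg 3 → 1:23 PM UTC.
Add 4 hours 11 minutes layover in Bellhaven → 5:34 PM UTC.
Add 9 hours and 56 minutes leg 4 → 3:30 AM UTC (Jul 25).
Minneapolis is UTC−5:00, so local arrival = 3:30 AM − 5:00 = 10:30 PM on Jul 24.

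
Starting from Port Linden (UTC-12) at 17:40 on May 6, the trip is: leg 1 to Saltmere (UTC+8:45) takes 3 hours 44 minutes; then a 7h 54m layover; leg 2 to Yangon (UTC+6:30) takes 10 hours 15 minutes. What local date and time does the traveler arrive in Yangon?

Convert departure to UTC: 17:40 + 12:00 = 05:40 UTC on May 7.
Add 3 hours 44 minutes leg 1 → 09:24 UTC.
Add 7 hours and 54 minutes layover in Saltmere → 17:18 UTC.
Add 10 hours and 15 minutes leg 2 → 03:33 UTC (May 8).
Yangon is UTC+6:30, so local arrival = 03:33 + 6:30 = 10:03 on May 8.

10:03 on May 8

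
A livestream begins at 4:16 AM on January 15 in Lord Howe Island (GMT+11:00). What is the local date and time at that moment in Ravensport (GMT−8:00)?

9:16 AM on Jan 14

In UTC: 4:16 AM − 11:00 = 5:16 PM on Jan 14.
Ravensport is UTC−8:00: 5:16 PM − 8:00 = 9:16 AM on Jan 14.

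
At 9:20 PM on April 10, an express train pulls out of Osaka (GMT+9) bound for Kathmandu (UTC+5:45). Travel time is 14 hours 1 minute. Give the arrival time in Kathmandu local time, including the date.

8:06 AM on April 11

Kathmandu is 3:15 behind Osaka.
After 14 hours and 1 minute it is 11:21 AM (Apr 11) in Osaka.
Shift by the zone difference: 11:21 AM − 3:15 = 8:06 AM on Apr 11 in Kathmandu.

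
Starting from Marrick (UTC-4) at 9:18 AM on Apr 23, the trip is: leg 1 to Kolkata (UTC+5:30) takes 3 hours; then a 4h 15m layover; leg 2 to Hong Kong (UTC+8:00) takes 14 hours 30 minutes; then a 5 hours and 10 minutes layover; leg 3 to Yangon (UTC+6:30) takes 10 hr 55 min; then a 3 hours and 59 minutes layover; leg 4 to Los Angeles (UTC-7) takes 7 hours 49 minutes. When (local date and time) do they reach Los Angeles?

7:56 AM on April 25

Convert departure to UTC: 9:18 AM + 4:00 = 1:18 PM UTC on Apr 23.
Add 3 hours leg 1 → 4:18 PM UTC.
Add 4 hours and 15 minutes layover in Kolkata → 8:33 PM UTC.
Add 14 hours and 30 minutes leg 2 → 11:03 AM UTC (Apr 24).
Add 5 hours 10 minutes layover in Hong Kong → 4:13 PM UTC.
Add 10 hours 55 minutes leg 3 → 3:08 AM UTC (Apr 25).
Add 3 hours and 59 minutes layover in Yangon → 7:07 AM UTC.
Add 7 hours and 49 minutes leg 4 → 2:56 PM UTC.
Los Angeles is UTC−7:00, so local arrival = 2:56 PM − 7:00 = 7:56 AM on Apr 25.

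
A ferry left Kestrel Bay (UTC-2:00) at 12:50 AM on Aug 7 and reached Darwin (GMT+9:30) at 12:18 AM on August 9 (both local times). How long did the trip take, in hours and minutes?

35 hours 58 minutes

Departure in UTC: 12:50 AM + 2:00 = 2:50 AM on Aug 7.
Arrival in UTC: 12:18 AM − 9:30 = 2:48 PM on Aug 8.
Elapsed = 2:48 PM − 2:50 AM (+1 day) = 35 hours 58 minutes.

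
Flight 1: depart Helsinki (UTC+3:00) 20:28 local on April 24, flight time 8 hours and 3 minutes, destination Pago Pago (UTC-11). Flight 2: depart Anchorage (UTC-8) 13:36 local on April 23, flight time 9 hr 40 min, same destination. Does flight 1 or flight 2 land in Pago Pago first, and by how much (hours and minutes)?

Flight 1 in UTC: 20:28 − 3:00 = 17:28 on Apr 24.
+8 hours and 3 minutes → arrive 01:31 UTC on Apr 25.
Flight 2 in UTC: 13:36 + 8:00 = 21:36 on Apr 23.
+9 hours and 40 minutes → arrive 07:16 UTC on Apr 24.
Flight 2 lands earlier by 18 hours 15 minutes.

the second, by 18 hours 15 minutes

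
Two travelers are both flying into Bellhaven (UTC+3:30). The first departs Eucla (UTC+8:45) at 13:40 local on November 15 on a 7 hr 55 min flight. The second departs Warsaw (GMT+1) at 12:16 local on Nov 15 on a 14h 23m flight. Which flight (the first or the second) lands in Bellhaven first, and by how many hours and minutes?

Flight 1 in UTC: 13:40 − 8:45 = 04:55 on Nov 15.
+7 hours 55 minutes → arrive 12:50 UTC on Nov 15.
Flight 2 in UTC: 12:16 − 1:00 = 11:16 on Nov 15.
+14 hours 23 minutes → arrive 01:39 UTC on Nov 16.
Flight 1 lands earlier by 12 hours 49 minutes.

the first, by 12 hours 49 minutes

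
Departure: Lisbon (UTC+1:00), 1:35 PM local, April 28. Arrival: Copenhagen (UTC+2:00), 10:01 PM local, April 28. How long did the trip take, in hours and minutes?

7 hours 26 minutes

Departure in UTC: 1:35 PM − 1:00 = 12:35 PM on Apr 28.
Arrival in UTC: 10:01 PM − 2:00 = 8:01 PM on Apr 28.
Elapsed = 8:01 PM − 12:35 PM = 7 hours 26 minutes.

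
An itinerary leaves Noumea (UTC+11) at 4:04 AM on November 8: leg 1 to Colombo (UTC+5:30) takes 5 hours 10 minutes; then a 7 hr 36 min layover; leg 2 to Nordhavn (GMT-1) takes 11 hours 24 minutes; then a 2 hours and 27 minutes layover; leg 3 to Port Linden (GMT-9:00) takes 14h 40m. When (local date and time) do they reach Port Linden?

1:21 AM on November 9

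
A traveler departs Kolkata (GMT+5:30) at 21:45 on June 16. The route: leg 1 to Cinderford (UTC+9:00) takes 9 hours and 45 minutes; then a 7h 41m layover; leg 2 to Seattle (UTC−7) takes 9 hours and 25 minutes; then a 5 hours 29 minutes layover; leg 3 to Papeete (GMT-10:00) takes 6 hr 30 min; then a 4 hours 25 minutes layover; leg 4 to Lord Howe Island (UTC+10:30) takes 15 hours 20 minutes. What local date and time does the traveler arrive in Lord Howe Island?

Convert departure to UTC: 21:45 − 5:30 = 16:15 UTC on Jun 16.
Add 9 hours and 45 minutes leg 1 → 02:00 UTC (Jun 17).
Add 7 hours 41 minutes layover in Cinderford → 09:41 UTC.
Add 9 hours 25 minutes leg 2 → 19:06 UTC.
Add 5 hours 29 minutes layover in Seattle → 00:35 UTC (Jun 18).
Add 6 hours and 30 minutes leg 3 → 07:05 UTC.
Add 4 hours and 25 minutes layover in Papeete → 11:30 UTC.
Add 15 hours 20 minutes leg 4 → 02:50 UTC (Jun 19).
Lord Howe Island is UTC+10:30, so local arrival = 02:50 + 10:30 = 13:20 on Jun 19.

13:20 on June 19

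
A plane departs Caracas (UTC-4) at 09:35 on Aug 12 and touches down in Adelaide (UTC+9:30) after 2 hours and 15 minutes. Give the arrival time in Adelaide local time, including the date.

Convert departure to UTC: 09:35 + 4:00 = 13:35 UTC on Aug 12.
Add 2 hours and 15 minutes travel time → 15:50 UTC.
Adelaide is UTC+9:30, so local arrival = 15:50 + 9:30 = 01:20 on Aug 13.

01:20 on August 13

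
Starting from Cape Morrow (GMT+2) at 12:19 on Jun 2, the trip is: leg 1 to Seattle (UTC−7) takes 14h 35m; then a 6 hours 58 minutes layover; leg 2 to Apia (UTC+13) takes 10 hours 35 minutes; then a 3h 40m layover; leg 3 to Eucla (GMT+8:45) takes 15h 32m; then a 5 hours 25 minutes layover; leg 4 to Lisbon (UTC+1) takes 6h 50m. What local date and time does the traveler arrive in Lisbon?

02:54 on June 5

Convert departure to UTC: 12:19 − 2:00 = 10:19 UTC on Jun 2.
Add 14 hours 35 minutes leg 1 → 00:54 UTC (Jun 3).
Add 6 hours and 58 minutes layover in Seattle → 07:52 UTC.
Add 10 hours 35 minutes leg 2 → 18:27 UTC.
Add 3 hours 40 minutes layover in Apia → 22:07 UTC.
Add 15 hours 32 minutes leg 3 → 13:39 UTC (Jun 4).
Add 5 hours 25 minutes layover in Eucla → 19:04 UTC.
Add 6 hours and 50 minutes leg 4 → 01:54 UTC (Jun 5).
Lisbon is UTC+1:00, so local arrival = 01:54 + 1:00 = 02:54 on Jun 5.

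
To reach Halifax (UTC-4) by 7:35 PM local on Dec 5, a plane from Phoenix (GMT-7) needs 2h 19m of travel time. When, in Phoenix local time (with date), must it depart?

Target arrival in UTC: 7:35 PM + 4:00 = 11:35 PM on Dec 5.
Subtract 2 hours 19 minutes → departure 9:16 PM UTC on Dec 5.
Phoenix is UTC−7:00: 9:16 PM − 7:00 = 2:16 PM on Dec 5.

2:16 PM on December 5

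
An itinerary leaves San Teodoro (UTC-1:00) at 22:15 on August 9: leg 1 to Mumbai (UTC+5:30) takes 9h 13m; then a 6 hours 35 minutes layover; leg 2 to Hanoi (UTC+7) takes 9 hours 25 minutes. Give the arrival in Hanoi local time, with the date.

07:28 on Aug 11

Convert departure to UTC: 22:15 + 1:00 = 23:15 UTC on Aug 9.
Add 9 hours and 13 minutes leg 1 → 08:28 UTC (Aug 10).
Add 6 hours and 35 minutes layover in Mumbai → 15:03 UTC.
Add 9 hours 25 minutes leg 2 → 00:28 UTC (Aug 11).
Hanoi is UTC+7:00, so local arrival = 00:28 + 7:00 = 07:28 on Aug 11.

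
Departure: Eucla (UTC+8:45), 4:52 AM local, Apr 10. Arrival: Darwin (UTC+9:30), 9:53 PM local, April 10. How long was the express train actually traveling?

Departure in UTC: 4:52 AM − 8:45 = 8:07 PM on Apr 9.
Arrival in UTC: 9:53 PM − 9:30 = 12:23 PM on Apr 10.
Elapsed = 12:23 PM − 8:07 PM (+1 day) = 16 hours 16 minutes.

16 hours 16 minutes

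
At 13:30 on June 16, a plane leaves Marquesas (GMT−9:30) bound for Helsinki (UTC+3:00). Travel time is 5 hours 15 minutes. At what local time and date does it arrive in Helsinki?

07:15 on Jun 17

Helsinki is 12:30 ahead of Marquesas.
After 5 hours 15 minutes it is 18:45 in Marquesas.
Shift by the zone difference: 18:45 + 12:30 = 07:15 on Jun 17 in Helsinki.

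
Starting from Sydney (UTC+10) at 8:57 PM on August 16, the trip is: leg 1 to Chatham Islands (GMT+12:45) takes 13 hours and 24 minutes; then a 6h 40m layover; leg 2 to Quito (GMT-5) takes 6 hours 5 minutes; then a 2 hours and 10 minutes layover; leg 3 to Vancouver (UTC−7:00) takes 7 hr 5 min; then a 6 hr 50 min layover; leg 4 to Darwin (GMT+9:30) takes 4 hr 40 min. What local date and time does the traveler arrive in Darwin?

7:21 PM on August 18

Convert departure to UTC: 8:57 PM − 10:00 = 10:57 AM UTC on Aug 16.
Add 13 hours and 24 minutes leg 1 → 12:21 AM UTC (Aug 17).
Add 6 hours 40 minutes layover in Chatham Islands → 7:01 AM UTC.
Add 6 hours and 5 minutes leg 2 → 1:06 PM UTC.
Add 2 hours and 10 minutes layover in Quito → 3:16 PM UTC.
Add 7 hours and 5 minutes leg 3 → 10:21 PM UTC.
Add 6 hours and 50 minutes layover in Vancouver → 5:11 AM UTC (Aug 18).
Add 4 hours and 40 minutes leg 4 → 9:51 AM UTC.
Darwin is UTC+9:30, so local arrival = 9:51 AM + 9:30 = 7:21 PM on Aug 18.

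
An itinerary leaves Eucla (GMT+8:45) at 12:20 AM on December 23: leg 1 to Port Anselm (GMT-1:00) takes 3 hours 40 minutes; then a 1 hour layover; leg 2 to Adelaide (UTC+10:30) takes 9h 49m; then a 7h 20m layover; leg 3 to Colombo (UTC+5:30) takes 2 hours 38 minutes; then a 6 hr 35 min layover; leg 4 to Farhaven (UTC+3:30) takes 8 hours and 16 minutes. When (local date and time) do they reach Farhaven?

10:23 AM on December 24

Convert departure to UTC: 12:20 AM − 8:45 = 3:35 PM UTC on Dec 22.
Add 3 hours 40 minutes leg 1 → 7:15 PM UTC.
Add 1 hour layover in Port Anselm → 8:15 PM UTC.
Add 9 hours 49 minutes leg 2 → 6:04 AM UTC (Dec 23).
Add 7 hours 20 minutes layover in Adelaide → 1:24 PM UTC.
Add 2 hours and 38 minutes leg 3 → 4:02 PM UTC.
Add 6 hours 35 minutes layover in Colombo → 10:37 PM UTC.
Add 8 hours and 16 minutes leg 4 → 6:53 AM UTC (Dec 24).
Farhaven is UTC+3:30, so local arrival = 6:53 AM + 3:30 = 10:23 AM on Dec 24.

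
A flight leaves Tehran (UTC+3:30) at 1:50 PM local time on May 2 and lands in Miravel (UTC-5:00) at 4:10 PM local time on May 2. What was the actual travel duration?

10 hours 50 minutes

Departure in UTC: 1:50 PM − 3:30 = 10:20 AM on May 2.
Arrival in UTC: 4:10 PM + 5:00 = 9:10 PM on May 2.
Elapsed = 9:10 PM − 10:20 AM = 10 hours 50 minutes.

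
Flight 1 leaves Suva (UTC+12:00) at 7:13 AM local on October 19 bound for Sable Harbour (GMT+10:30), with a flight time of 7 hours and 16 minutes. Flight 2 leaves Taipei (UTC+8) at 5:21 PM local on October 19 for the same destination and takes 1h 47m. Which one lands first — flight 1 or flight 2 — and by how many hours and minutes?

the first, by 8 hours 39 minutes

Flight 1 in UTC: 7:13 AM − 12:00 = 7:13 PM on Oct 18.
+7 hours 16 minutes → arrive 2:29 AM UTC on Oct 19.
Flight 2 in UTC: 5:21 PM − 8:00 = 9:21 AM on Oct 19.
+1 hour and 47 minutes → arrive 11:08 AM UTC on Oct 19.
Flight 1 lands earlier by 8 hours 39 minutes.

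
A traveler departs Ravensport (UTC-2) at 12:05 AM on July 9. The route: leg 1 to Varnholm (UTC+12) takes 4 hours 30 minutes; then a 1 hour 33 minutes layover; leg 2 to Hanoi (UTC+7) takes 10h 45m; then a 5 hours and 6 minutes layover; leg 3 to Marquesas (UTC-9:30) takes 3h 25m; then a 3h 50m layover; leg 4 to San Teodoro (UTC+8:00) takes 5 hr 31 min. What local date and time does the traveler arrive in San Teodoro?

8:45 PM on Jul 10

Convert departure to UTC: 12:05 AM + 2:00 = 2:05 AM UTC on Jul 9.
Add 4 hours and 30 minutes leg 1 → 6:35 AM UTC.
Add 1 hour and 33 minutes layover in Varnholm → 8:08 AM UTC.
Add 10 hours and 45 minutes leg 2 → 6:53 PM UTC.
Add 5 hours and 6 minutes layover in Hanoi → 11:59 PM UTC.
Add 3 hours 25 minutes leg 3 → 3:24 AM UTC (Jul 10).
Add 3 hours 50 minutes layover in Marquesas → 7:14 AM UTC.
Add 5 hours 31 minutes leg 4 → 12:45 PM UTC.
San Teodoro is UTC+8:00, so local arrival = 12:45 PM + 8:00 = 8:45 PM on Jul 10.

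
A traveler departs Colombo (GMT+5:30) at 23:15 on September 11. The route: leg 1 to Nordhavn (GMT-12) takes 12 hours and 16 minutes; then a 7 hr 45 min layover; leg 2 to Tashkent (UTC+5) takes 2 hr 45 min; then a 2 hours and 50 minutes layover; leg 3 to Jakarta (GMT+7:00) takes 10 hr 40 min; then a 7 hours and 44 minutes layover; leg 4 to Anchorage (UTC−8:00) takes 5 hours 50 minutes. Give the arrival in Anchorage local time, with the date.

11:35 on September 13

Convert departure to UTC: 23:15 − 5:30 = 17:45 UTC on Sep 11.
Add 12 hours and 16 minutes leg 1 → 06:01 UTC (Sep 12).
Add 7 hours and 45 minutes layover in Nordhavn → 13:46 UTC.
Add 2 hours 45 minutes leg 2 → 16:31 UTC.
Add 2 hours and 50 minutes layover in Tashkent → 19:21 UTC.
Add 10 hours and 40 minutes leg 3 → 06:01 UTC (Sep 13).
Add 7 hours 44 minutes layover in Jakarta → 13:45 UTC.
Add 5 hours 50 minutes leg 4 → 19:35 UTC.
Anchorage is UTC−8:00, so local arrival = 19:35 − 8:00 = 11:35 on Sep 13.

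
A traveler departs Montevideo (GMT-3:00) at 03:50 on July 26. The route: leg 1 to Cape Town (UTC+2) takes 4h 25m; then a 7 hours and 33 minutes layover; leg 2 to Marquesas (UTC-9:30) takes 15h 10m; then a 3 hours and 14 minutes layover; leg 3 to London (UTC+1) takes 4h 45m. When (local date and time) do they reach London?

18:57 on Jul 27

Convert departure to UTC: 03:50 + 3:00 = 06:50 UTC on Jul 26.
Add 4 hours and 25 minutes leg 1 → 11:15 UTC.
Add 7 hours 33 minutes layover in Cape Town → 18:48 UTC.
Add 15 hours 10 minutes leg 2 → 09:58 UTC (Jul 27).
Add 3 hours 14 minutes layover in Marquesas → 13:12 UTC.
Add 4 hours and 45 minutes leg 3 → 17:57 UTC.
London is UTC+1:00, so local arrival = 17:57 + 1:00 = 18:57 on Jul 27.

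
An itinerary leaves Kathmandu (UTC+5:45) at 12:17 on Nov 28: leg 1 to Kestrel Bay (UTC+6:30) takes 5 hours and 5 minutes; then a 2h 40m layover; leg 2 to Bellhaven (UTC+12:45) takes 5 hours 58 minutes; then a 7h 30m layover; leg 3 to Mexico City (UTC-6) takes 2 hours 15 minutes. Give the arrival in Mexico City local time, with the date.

Convert departure to UTC: 12:17 − 5:45 = 06:32 UTC on Nov 28.
Add 5 hours and 5 minutes leg 1 → 11:37 UTC.
Add 2 hours 40 minutes layover in Kestrel Bay → 14:17 UTC.
Add 5 hours and 58 minutes leg 2 → 20:15 UTC.
Add 7 hours and 30 minutes layover in Bellhaven → 03:45 UTC (Nov 29).
Add 2 hours and 15 minutes leg 3 → 06:00 UTC.
Mexico City is UTC−6:00, so local arrival = 06:00 − 6:00 = 00:00 on Nov 29.

00:00 on Nov 29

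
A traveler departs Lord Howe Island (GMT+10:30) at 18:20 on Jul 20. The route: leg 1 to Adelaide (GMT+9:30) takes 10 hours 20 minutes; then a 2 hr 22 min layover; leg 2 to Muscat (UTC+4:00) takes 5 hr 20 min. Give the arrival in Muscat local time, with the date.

05:52 on Jul 21

Convert departure to UTC: 18:20 − 10:30 = 07:50 UTC on Jul 20.
Add 10 hours 20 minutes leg 1 → 18:10 UTC.
Add 2 hours and 22 minutes layover in Adelaide → 20:32 UTC.
Add 5 hours 20 minutes leg 2 → 01:52 UTC (Jul 21).
Muscat is UTC+4:00, so local arrival = 01:52 + 4:00 = 05:52 on Jul 21.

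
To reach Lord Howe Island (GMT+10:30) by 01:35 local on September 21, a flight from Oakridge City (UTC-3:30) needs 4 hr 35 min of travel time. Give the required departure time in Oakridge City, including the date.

07:00 on September 20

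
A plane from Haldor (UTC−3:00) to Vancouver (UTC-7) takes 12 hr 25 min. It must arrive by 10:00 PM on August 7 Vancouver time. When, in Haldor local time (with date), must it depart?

Target arrival in UTC: 10:00 PM + 7:00 = 5:00 AM on Aug 8.
Subtract 12 hours and 25 minutes → departure 4:35 PM UTC on Aug 7.
Haldor is UTC−3:00: 4:35 PM − 3:00 = 1:35 PM on Aug 7.

1:35 PM on Aug 7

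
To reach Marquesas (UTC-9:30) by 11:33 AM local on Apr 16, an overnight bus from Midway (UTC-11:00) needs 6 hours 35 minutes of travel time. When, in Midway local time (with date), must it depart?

3:28 AM on Apr 16

Target arrival in UTC: 11:33 AM + 9:30 = 9:03 PM on Apr 16.
Subtract 6 hours and 35 minutes → departure 2:28 PM UTC on Apr 16.
Midway is UTC−11:00: 2:28 PM − 11:00 = 3:28 AM on Apr 16.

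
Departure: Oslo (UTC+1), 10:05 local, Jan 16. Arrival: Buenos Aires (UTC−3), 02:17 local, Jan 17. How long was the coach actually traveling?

20 hours 12 minutes

Buenos Aires is 4:00 behind Oslo.
Clock-face elapsed time (ignoring zones) is 16 hours 12 minutes.
Actual elapsed = 16 hours 12 minutes + 4:00 = 20 hours 12 minutes.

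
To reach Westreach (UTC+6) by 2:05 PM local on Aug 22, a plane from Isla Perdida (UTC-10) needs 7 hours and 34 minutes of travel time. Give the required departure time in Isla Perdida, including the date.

Target arrival in UTC: 2:05 PM − 6:00 = 8:05 AM on Aug 22.
Subtract 7 hours and 34 minutes → departure 12:31 AM UTC on Aug 22.
Isla Perdida is UTC−10:00: 12:31 AM − 10:00 = 2:31 PM on Aug 21.

2:31 PM on August 21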